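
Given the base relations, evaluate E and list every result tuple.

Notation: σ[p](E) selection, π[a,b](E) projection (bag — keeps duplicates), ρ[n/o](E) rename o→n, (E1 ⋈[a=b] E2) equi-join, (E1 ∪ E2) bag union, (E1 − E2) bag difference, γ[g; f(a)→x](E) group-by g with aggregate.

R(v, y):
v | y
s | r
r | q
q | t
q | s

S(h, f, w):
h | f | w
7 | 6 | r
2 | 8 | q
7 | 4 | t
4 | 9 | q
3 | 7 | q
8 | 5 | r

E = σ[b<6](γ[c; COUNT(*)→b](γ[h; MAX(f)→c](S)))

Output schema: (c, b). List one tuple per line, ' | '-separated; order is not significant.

Stepwise |·|:
  S → 6
  γ[h; MAX(f)→c](S) → 5
  γ[c; COUNT(*)→b](γ[h; MAX(f)→c](S)) → 5
  σ[b<6](γ[c; COUNT(*)→b](γ[h; MAX(f)→c](S))) → 5

== RESULT ==
c | b
5 | 1
6 | 1
7 | 1
8 | 1
9 | 1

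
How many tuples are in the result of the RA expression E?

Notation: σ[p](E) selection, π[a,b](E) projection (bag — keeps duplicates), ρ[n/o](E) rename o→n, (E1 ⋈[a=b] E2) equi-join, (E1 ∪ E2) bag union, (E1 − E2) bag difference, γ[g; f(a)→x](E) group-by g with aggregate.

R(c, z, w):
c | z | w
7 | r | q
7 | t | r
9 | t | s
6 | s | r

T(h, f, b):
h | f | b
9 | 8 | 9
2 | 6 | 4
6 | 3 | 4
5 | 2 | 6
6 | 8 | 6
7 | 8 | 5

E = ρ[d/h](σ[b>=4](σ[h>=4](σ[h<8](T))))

Row counts bottom-up:
  T → 6
  σ[h<8](T) → 5
  σ[h>=4](σ[h<8](T)) → 4
  σ[b>=4](σ[h>=4](σ[h<8](T))) → 4
  ρ[d/h](σ[b>=4](σ[h>=4](σ[h<8](T)))) → 4

|E| = 4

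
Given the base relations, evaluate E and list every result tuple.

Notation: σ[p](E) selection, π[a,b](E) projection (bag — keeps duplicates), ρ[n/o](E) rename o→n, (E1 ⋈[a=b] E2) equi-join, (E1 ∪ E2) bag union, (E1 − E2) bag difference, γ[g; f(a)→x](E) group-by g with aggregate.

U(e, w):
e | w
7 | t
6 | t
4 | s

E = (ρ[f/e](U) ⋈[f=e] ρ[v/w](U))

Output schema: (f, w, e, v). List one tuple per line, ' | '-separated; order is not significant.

Row counts bottom-up:
  U → 3
  ρ[f/e](U) → 3
  U → 3
  ρ[v/w](U) → 3
  (ρ[f/e](U) ⋈[f=e] ρ[v/w](U)) → 3

== RESULT ==
f | w | e | v
4 | s | 4 | s
6 | t | 6 | t
7 | t | 7 | t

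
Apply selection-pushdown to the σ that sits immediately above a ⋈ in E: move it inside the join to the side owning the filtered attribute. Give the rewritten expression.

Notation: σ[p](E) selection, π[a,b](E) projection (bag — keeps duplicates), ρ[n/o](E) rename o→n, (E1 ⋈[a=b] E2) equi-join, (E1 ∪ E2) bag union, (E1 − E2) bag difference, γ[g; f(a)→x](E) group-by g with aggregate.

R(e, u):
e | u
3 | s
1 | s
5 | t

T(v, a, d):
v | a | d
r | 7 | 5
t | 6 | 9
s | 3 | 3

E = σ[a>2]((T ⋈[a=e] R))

σ filters on a, owned by the left side.
E' = (σ[a>2](T) ⋈[a=e] R)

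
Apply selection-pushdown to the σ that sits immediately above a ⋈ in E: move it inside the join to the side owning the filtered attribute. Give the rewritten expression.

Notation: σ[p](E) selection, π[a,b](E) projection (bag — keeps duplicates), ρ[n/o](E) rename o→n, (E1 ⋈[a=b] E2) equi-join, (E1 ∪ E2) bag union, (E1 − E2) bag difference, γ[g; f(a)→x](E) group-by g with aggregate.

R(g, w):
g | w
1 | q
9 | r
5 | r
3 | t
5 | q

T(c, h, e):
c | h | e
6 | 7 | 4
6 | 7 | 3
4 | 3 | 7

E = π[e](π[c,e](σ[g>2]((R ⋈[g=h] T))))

σ filters on g, owned by the left side.
E' = π[e](π[c,e]((σ[g>2](R) ⋈[g=h] T)))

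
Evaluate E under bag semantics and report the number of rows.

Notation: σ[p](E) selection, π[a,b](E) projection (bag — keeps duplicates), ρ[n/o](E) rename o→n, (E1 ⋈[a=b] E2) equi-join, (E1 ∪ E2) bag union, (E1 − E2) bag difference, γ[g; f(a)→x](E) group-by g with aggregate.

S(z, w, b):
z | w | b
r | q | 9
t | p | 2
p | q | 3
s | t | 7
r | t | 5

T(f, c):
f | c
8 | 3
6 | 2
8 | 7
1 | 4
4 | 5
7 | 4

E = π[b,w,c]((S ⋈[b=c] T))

Subexpression sizes:
  S → 5
  T → 6
  (S ⋈[b=c] T) → 4
  π[b,w,c]((S ⋈[b=c] T)) → 4

|E| = 4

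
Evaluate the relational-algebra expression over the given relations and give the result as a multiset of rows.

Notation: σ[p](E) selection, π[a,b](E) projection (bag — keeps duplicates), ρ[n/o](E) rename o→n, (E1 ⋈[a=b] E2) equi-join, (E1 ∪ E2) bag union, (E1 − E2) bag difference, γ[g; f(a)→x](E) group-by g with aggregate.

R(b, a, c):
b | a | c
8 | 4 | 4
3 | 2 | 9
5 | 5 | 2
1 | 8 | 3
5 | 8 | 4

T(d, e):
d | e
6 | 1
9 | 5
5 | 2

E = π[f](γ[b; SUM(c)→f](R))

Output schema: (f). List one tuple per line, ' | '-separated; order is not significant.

Stepwise |·|:
  R → 5
  γ[b; SUM(c)→f](R) → 4
  π[f](γ[b; SUM(c)→f](R)) → 4

== RESULT ==
f
3
4
6
9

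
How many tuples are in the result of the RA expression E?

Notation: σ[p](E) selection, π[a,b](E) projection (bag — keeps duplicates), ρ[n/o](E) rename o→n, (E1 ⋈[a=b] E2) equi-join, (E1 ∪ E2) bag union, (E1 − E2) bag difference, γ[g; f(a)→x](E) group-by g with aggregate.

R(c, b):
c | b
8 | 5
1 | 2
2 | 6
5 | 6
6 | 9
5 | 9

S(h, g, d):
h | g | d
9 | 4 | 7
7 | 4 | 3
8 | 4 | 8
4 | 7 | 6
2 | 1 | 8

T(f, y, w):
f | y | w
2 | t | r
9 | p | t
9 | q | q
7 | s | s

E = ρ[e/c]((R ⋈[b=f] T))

Row counts bottom-up:
  R → 6
  T → 4
  (R ⋈[b=f] T) → 5
  ρ[e/c]((R ⋈[b=f] T)) → 5

|E| = 5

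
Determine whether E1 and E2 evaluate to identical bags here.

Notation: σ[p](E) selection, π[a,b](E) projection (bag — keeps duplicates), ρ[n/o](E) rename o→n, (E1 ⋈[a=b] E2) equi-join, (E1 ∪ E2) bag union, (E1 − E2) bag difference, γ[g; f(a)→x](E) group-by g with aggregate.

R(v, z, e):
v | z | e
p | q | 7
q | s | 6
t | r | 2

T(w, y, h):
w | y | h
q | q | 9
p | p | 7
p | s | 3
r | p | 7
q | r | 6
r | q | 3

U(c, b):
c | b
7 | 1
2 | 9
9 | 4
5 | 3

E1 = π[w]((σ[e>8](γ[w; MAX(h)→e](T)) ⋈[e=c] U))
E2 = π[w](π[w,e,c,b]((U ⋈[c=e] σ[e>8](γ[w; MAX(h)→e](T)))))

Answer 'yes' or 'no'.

E1 per-node cardinality:
  T → 6
  γ[w; MAX(h)→e](T) → 3
  σ[e>8](γ[w; MAX(h)→e](T)) → 1
  U → 4
  (σ[e>8](γ[w; MAX(h)→e](T)) ⋈[e=c] U) → 1
  π[w]((σ[e>8](γ[w; MAX(h)→e](T)) ⋈[e=c] U)) → 1
E2 per-node cardinality:
  U → 4
  T → 6
  γ[w; MAX(h)→e](T) → 3
  σ[e>8](γ[w; MAX(h)→e](T)) → 1
  (U ⋈[c=e] σ[e>8](γ[w; MAX(h)→e](T))) → 1
  π[w,e,c,b]((U ⋈[c=e] σ[e>8](γ[w; MAX(h)→e](T)))) → 1
  π[w](π[w,e,c,b]((U ⋈[c=e] σ[e>8](γ[w; MAX(h)→e](T))))) → 1

E1 and E2 produce the same multiset:
w
q

yes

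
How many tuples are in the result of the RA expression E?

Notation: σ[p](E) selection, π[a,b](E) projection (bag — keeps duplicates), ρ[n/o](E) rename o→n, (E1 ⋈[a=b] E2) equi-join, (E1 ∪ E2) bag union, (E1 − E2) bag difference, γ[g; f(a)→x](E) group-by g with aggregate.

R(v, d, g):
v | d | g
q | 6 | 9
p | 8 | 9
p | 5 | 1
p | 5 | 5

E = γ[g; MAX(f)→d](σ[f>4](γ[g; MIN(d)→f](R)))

Stepwise |·|:
  R → 4
  γ[g; MIN(d)→f](R) → 3
  σ[f>4](γ[g; MIN(d)→f](R)) → 3
  γ[g; MAX(f)→d](σ[f>4](γ[g; MIN(d)→f](R))) → 3

|E| = 3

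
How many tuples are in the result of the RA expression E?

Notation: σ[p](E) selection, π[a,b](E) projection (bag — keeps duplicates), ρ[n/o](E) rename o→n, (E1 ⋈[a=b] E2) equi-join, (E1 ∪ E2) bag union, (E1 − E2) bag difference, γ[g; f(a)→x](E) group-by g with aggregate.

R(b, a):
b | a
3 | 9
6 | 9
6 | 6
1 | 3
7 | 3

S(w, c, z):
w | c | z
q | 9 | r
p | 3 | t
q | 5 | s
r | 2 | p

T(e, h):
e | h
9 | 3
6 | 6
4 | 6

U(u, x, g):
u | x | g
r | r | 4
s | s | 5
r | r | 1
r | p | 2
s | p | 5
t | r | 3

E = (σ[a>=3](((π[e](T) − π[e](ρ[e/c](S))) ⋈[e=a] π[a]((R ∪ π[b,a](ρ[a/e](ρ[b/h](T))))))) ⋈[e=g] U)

Per-node cardinality:
  T → 3
  π[e](T) → 3
  S → 4
  ρ[e/c](S) → 4
  π[e](ρ[e/c](S)) → 4
  (π[e](T) − π[e](ρ[e/c](S))) → 2
  R → 5
  T → 3
  ρ[b/h](T) → 3
  ρ[a/e](ρ[b/h](T)) → 3
  π[b,a](ρ[a/e](ρ[b/h](T))) → 3
  (R ∪ π[b,a](ρ[a/e](ρ[b/h](T)))) → 8
  π[a]((R ∪ π[b,a](ρ[a/e](ρ[b/h](T))))) → 8
  ((π[e](T) − π[e](ρ[e/c](S))) ⋈[e=a] π[a]((R ∪ π[b,a](ρ[a/e](ρ[b/h](T)))))) → 3
  σ[a>=3](((π[e](T) − π[e](ρ[e/c](S))) ⋈[e=a] π[a]((R ∪ π[b,a](ρ[a/e](ρ[b/h](T))))))) → 3
  U → 6
  (σ[a>=3](((π[e](T) − π[e](ρ[e/c](S))) ⋈[e=a] π[a]((R ∪ π[b,a](ρ[a/e](ρ[b/h](T))))))) ⋈[e=g] U) → 1

|E| = 1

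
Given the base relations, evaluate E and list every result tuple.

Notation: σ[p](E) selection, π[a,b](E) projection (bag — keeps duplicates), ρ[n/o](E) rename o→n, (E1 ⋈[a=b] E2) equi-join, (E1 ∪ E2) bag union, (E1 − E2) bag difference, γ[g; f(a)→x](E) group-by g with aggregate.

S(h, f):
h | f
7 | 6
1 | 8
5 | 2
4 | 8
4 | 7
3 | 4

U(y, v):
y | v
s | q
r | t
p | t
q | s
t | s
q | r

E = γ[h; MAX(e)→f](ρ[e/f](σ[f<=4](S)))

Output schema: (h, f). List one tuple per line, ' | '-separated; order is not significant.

Row counts bottom-up:
  S → 6
  σ[f<=4](S) → 2
  ρ[e/f](σ[f<=4](S)) → 2
  γ[h; MAX(e)→f](ρ[e/f](σ[f<=4](S))) → 2

== RESULT ==
h | f
3 | 4
5 | 2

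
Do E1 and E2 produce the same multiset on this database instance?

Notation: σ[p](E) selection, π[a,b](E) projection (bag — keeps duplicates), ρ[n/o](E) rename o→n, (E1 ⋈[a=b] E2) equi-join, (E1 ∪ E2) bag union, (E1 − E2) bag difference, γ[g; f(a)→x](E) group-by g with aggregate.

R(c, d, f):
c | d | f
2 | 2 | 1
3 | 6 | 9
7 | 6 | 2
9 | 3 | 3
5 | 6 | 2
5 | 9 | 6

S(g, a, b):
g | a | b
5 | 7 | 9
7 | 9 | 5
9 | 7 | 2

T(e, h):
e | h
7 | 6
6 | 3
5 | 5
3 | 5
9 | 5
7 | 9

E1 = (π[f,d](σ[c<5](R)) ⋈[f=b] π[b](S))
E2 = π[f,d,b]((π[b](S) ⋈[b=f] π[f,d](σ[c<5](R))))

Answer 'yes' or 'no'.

E1 subexpression sizes:
  R → 6
  σ[c<5](R) → 2
  π[f,d](σ[c<5](R)) → 2
  S → 3
  π[b](S) → 3
  (π[f,d](σ[c<5](R)) ⋈[f=b] π[b](S)) → 1
E2 subexpression sizes:
  S → 3
  π[b](S) → 3
  R → 6
  σ[c<5](R) → 2
  π[f,d](σ[c<5](R)) → 2
  (π[b](S) ⋈[b=f] π[f,d](σ[c<5](R))) → 1
  π[f,d,b]((π[b](S) ⋈[b=f] π[f,d](σ[c<5](R)))) → 1

E1 and E2 produce the same multiset:
f | d | b
9 | 6 | 9

yes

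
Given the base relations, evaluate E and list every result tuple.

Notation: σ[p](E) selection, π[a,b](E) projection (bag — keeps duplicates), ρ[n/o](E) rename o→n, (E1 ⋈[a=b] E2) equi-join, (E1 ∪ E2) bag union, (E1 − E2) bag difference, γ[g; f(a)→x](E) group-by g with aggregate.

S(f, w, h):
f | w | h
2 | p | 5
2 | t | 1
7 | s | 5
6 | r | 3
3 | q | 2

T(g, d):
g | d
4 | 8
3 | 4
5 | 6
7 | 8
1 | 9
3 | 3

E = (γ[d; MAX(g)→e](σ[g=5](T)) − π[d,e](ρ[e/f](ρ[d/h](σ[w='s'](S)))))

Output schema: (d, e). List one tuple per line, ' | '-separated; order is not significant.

Per-node cardinality:
  T → 6
  σ[g=5](T) → 1
  γ[d; MAX(g)→e](σ[g=5](T)) → 1
  S → 5
  σ[w='s'](S) → 1
  ρ[d/h](σ[w='s'](S)) → 1
  ρ[e/f](ρ[d/h](σ[w='s'](S))) → 1
  π[d,e](ρ[e/f](ρ[d/h](σ[w='s'](S)))) → 1
  (γ[d; MAX(g)→e](σ[g=5](T)) − π[d,e](ρ[e/f](ρ[d/h](σ[w='s'](S))))) → 1

== RESULT ==
d | e
6 | 5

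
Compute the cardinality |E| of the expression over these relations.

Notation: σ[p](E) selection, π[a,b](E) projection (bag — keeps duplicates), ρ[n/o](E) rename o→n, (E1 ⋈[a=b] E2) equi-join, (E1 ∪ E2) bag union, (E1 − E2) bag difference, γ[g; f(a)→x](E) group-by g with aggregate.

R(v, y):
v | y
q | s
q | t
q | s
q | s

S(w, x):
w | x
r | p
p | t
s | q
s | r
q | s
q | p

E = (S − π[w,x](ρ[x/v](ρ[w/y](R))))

Per-node cardinality:
  S → 6
  R → 4
  ρ[w/y](R) → 4
  ρ[x/v](ρ[w/y](R)) → 4
  π[w,x](ρ[x/v](ρ[w/y](R))) → 4
  (S − π[w,x](ρ[x/v](ρ[w/y](R)))) → 5

|E| = 5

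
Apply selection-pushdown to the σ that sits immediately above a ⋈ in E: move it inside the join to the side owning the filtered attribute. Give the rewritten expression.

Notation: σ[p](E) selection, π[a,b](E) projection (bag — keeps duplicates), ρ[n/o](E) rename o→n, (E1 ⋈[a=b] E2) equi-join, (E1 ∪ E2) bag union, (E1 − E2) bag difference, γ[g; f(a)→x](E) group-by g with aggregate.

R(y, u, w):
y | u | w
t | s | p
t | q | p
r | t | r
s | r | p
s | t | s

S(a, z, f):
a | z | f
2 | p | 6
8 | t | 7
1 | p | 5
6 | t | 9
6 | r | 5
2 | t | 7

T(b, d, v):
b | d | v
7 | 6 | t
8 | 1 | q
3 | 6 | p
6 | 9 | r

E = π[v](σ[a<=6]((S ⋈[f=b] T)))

σ filters on a, owned by the left side.
E' = π[v]((σ[a<=6](S) ⋈[f=b] T))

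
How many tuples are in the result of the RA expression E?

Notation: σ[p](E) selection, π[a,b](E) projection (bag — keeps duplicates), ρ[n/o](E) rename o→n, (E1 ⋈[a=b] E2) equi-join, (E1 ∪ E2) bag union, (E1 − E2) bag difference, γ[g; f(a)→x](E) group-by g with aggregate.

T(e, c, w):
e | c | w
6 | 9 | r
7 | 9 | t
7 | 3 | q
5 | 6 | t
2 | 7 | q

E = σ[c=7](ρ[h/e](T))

Subexpression sizes:
  T → 5
  ρ[h/e](T) → 5
  σ[c=7](ρ[h/e](T)) → 1

|E| = 1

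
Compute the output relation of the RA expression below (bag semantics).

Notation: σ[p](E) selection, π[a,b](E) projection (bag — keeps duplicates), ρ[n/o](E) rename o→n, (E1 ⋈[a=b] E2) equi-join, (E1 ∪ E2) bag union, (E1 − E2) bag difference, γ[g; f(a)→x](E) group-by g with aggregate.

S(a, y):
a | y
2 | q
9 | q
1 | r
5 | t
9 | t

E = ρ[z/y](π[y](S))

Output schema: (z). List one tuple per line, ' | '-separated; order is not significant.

Per-node cardinality:
  S → 5
  π[y](S) → 5
  ρ[z/y](π[y](S)) → 5

== RESULT ==
z
q
q
r
t
t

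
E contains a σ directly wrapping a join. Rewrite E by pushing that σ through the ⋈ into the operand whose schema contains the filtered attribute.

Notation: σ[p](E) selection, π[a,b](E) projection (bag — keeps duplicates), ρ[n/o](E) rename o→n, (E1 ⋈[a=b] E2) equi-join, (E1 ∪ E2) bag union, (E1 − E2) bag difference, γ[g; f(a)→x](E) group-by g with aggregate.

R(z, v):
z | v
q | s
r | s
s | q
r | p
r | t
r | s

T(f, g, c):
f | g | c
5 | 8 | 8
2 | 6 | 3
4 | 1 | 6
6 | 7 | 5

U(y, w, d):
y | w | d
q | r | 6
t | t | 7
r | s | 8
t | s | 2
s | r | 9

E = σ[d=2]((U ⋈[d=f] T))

σ filters on d, owned by the left side.
E' = (σ[d=2](U) ⋈[d=f] T)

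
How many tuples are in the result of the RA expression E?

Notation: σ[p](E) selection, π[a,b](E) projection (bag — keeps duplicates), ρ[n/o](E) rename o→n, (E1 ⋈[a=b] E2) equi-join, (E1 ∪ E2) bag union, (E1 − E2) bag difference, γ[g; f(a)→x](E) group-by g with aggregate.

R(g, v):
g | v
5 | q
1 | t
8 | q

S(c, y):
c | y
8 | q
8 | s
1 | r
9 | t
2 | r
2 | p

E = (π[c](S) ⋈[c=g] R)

Subexpression sizes:
  S → 6
  π[c](S) → 6
  R → 3
  (π[c](S) ⋈[c=g] R) → 3

|E| = 3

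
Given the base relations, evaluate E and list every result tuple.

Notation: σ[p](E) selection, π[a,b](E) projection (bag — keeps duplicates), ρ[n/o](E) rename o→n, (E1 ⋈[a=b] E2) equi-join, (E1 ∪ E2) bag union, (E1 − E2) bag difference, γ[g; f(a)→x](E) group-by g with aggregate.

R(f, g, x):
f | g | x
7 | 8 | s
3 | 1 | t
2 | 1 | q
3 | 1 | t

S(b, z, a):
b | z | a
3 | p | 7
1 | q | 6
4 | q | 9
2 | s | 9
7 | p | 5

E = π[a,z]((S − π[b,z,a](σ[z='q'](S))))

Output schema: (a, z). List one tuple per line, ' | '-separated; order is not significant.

Subexpression sizes:
  S → 5
  S → 5
  σ[z='q'](S) → 2
  π[b,z,a](σ[z='q'](S)) → 2
  (S − π[b,z,a](σ[z='q'](S))) → 3
  π[a,z]((S − π[b,z,a](σ[z='q'](S)))) → 3

== RESULT ==
a | z
5 | p
7 | p
9 | s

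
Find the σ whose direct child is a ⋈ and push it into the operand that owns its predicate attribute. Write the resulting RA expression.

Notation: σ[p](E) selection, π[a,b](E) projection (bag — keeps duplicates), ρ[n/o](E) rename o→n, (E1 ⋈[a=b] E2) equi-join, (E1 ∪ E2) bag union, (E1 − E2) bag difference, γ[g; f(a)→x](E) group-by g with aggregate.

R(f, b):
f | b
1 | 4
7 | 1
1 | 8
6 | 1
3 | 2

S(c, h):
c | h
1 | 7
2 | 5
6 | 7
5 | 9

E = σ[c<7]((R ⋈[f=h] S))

σ filters on c, owned by the right side.
E' = (R ⋈[f=h] σ[c<7](S))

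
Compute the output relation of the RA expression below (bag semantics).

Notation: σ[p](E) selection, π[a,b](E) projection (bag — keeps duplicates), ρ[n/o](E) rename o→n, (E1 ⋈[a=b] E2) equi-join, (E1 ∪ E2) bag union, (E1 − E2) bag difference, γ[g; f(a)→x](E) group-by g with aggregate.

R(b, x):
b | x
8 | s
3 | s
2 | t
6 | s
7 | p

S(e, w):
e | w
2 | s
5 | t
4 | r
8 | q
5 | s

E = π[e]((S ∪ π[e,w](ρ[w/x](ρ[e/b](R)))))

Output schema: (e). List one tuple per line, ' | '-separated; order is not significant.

Per-node cardinality:
  S → 5
  R → 5
  ρ[e/b](R) → 5
  ρ[w/x](ρ[e/b](R)) → 5
  π[e,w](ρ[w/x](ρ[e/b](R))) → 5
  (S ∪ π[e,w](ρ[w/x](ρ[e/b](R)))) → 10
  π[e]((S ∪ π[e,w](ρ[w/x](ρ[e/b](R))))) → 10

== RESULT ==
e
2
2
3
4
5
5
6
7
8
8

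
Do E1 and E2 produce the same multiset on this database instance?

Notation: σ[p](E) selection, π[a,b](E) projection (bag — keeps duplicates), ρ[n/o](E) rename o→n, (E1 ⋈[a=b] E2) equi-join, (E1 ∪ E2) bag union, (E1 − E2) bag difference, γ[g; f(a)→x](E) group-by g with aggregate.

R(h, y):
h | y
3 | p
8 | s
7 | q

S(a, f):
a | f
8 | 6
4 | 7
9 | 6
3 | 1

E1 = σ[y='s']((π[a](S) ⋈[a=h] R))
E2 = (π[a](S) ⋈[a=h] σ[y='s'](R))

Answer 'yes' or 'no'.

E1 stepwise |·|:
  S → 4
  π[a](S) → 4
  R → 3
  (π[a](S) ⋈[a=h] R) → 2
  σ[y='s']((π[a](S) ⋈[a=h] R)) → 1
E2 stepwise |·|:
  S → 4
  π[a](S) → 4
  R → 3
  σ[y='s'](R) → 1
  (π[a](S) ⋈[a=h] σ[y='s'](R)) → 1

E1 and E2 produce the same multiset:
a | h | y
8 | 8 | s

yes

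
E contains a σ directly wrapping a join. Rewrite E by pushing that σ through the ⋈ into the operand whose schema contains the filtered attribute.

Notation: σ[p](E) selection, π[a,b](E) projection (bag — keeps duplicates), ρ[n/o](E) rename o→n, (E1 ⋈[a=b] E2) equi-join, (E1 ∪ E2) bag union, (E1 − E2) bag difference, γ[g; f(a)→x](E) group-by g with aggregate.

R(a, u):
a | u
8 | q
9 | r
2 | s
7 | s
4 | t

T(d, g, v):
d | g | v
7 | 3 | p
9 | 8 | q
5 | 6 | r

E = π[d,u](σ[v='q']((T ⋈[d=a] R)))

σ filters on v, owned by the left side.
E' = π[d,u]((σ[v='q'](T) ⋈[d=a] R))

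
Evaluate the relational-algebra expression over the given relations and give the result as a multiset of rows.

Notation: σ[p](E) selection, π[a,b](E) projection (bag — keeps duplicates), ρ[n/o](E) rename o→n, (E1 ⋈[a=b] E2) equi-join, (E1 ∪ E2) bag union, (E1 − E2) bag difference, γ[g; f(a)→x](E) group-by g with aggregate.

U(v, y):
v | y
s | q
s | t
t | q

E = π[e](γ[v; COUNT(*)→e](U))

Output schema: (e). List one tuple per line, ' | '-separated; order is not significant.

Per-node cardinality:
  U → 3
  γ[v; COUNT(*)→e](U) → 2
  π[e](γ[v; COUNT(*)→e](U)) → 2

== RESULT ==
e
1
2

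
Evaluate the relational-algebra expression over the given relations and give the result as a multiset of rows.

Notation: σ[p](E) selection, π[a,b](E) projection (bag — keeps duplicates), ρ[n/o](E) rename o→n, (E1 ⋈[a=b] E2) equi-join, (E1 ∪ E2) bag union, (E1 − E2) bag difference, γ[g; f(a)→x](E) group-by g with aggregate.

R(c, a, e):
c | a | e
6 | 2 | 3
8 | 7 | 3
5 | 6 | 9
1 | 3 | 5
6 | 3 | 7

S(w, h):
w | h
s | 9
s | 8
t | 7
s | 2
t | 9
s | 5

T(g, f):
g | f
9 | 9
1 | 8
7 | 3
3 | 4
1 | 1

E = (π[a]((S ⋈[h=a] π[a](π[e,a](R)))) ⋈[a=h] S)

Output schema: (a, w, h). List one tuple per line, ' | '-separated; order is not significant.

Subexpression sizes:
  S → 6
  R → 5
  π[e,a](R) → 5
  π[a](π[e,a](R)) → 5
  (S ⋈[h=a] π[a](π[e,a](R))) → 2
  π[a]((S ⋈[h=a] π[a](π[e,a](R)))) → 2
  S → 6
  (π[a]((S ⋈[h=a] π[a](π[e,a](R)))) ⋈[a=h] S) → 2

== RESULT ==
a | w | h
2 | s | 2
7 | t | 7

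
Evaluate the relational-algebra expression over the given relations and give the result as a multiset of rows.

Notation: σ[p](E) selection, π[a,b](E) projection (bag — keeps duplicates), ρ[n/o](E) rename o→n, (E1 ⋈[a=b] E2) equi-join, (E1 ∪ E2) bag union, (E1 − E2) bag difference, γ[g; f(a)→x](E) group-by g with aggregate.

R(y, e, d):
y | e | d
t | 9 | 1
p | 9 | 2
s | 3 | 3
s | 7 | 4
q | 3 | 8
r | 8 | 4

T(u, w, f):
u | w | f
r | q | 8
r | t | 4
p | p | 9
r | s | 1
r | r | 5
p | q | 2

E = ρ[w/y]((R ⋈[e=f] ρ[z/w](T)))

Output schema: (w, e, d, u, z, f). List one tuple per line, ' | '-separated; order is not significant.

Per-node cardinality:
  R → 6
  T → 6
  ρ[z/w](T) → 6
  (R ⋈[e=f] ρ[z/w](T)) → 3
  ρ[w/y]((R ⋈[e=f] ρ[z/w](T))) → 3

== RESULT ==
w | e | d | u | z | f
p | 9 | 2 | p | p | 9
r | 8 | 4 | r | q | 8
t | 9 | 1 | p | p | 9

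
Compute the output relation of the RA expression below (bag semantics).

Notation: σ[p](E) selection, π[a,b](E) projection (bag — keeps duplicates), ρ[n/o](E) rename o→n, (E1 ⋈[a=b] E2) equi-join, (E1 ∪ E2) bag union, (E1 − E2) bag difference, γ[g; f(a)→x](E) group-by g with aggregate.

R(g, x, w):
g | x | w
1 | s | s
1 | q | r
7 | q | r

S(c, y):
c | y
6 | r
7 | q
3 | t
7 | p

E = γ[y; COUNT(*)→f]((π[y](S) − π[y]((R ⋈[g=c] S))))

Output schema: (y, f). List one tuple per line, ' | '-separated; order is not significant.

Row counts bottom-up:
  S → 4
  π[y](S) → 4
  R → 3
  S → 4
  (R ⋈[g=c] S) → 2
  π[y]((R ⋈[g=c] S)) → 2
  (π[y](S) − π[y]((R ⋈[g=c] S))) → 2
  γ[y; COUNT(*)→f]((π[y](S) − π[y]((R ⋈[g=c] S)))) → 2

== RESULT ==
y | f
r | 1
t | 1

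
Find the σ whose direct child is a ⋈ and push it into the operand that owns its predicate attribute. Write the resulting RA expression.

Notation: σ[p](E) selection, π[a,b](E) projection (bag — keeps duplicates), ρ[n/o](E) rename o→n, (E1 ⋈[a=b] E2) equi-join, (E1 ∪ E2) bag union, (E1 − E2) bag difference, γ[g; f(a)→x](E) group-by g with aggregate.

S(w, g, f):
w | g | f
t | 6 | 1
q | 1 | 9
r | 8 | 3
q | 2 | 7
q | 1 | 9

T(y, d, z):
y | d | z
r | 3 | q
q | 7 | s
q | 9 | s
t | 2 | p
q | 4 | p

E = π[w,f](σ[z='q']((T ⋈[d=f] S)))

σ filters on z, owned by the left side.
E' = π[w,f]((σ[z='q'](T) ⋈[d=f] S))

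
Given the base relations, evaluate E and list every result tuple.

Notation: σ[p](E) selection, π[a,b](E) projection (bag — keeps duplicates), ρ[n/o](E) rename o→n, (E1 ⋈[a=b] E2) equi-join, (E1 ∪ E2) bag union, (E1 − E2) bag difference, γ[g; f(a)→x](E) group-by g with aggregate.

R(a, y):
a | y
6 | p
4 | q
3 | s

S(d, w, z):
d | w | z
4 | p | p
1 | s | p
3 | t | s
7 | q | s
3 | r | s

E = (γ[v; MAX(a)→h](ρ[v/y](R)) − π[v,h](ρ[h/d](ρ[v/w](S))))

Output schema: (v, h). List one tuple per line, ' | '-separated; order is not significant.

Per-node cardinality:
  R → 3
  ρ[v/y](R) → 3
  γ[v; MAX(a)→h](ρ[v/y](R)) → 3
  S → 5
  ρ[v/w](S) → 5
  ρ[h/d](ρ[v/w](S)) → 5
  π[v,h](ρ[h/d](ρ[v/w](S))) → 5
  (γ[v; MAX(a)→h](ρ[v/y](R)) − π[v,h](ρ[h/d](ρ[v/w](S)))) → 3

== RESULT ==
v | h
p | 6
q | 4
s | 3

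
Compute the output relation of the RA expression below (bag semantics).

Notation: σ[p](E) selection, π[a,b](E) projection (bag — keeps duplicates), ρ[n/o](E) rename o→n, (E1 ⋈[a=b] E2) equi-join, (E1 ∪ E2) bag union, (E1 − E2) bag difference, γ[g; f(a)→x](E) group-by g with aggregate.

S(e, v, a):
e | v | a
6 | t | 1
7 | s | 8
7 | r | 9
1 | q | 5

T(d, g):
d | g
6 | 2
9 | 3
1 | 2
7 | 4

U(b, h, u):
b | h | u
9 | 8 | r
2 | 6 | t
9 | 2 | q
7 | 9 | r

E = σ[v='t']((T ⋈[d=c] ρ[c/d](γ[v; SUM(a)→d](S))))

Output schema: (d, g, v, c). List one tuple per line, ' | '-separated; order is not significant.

Per-node cardinality:
  T → 4
  S → 4
  γ[v; SUM(a)→d](S) → 4
  ρ[c/d](γ[v; SUM(a)→d](S)) → 4
  (T ⋈[d=c] ρ[c/d](γ[v; SUM(a)→d](S))) → 2
  σ[v='t']((T ⋈[d=c] ρ[c/d](γ[v; SUM(a)→d](S)))) → 1

== RESULT ==
d | g | v | c
1 | 2 | t | 1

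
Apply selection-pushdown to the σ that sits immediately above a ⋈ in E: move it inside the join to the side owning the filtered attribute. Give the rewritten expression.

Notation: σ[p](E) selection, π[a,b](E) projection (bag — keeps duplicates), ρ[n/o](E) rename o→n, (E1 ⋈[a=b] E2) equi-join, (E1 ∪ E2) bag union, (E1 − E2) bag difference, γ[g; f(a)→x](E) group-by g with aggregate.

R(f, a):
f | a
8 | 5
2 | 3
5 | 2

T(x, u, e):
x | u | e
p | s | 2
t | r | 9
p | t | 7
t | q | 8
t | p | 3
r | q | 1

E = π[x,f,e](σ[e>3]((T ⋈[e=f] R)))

σ filters on e, owned by the left side.
E' = π[x,f,e]((σ[e>3](T) ⋈[e=f] R))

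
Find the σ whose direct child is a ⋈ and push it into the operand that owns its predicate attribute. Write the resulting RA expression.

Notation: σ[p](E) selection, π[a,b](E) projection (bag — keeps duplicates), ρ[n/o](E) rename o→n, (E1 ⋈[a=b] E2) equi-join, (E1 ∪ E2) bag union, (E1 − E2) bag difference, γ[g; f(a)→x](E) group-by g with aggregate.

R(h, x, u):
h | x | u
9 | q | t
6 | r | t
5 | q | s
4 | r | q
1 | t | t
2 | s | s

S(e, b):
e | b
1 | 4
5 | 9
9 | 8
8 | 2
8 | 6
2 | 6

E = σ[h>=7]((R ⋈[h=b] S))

σ filters on h, owned by the left side.
E' = (σ[h>=7](R) ⋈[h=b] S)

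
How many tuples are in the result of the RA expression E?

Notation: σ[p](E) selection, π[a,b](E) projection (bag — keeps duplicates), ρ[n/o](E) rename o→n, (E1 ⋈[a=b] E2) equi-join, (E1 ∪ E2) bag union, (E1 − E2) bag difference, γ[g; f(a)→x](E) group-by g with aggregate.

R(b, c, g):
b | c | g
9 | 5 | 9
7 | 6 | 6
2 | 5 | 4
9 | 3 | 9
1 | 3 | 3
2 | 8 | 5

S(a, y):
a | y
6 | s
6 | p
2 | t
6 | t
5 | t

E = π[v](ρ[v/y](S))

Row counts bottom-up:
  S → 5
  ρ[v/y](S) → 5
  π[v](ρ[v/y](S)) → 5

|E| = 5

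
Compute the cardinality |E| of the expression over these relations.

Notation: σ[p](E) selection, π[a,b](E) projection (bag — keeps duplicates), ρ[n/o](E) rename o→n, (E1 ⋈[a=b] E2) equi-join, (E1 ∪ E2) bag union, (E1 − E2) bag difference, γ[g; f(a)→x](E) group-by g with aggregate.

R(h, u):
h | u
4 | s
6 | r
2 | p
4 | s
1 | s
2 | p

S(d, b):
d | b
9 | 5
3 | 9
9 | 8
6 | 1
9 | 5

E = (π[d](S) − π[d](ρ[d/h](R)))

Row counts bottom-up:
  S → 5
  π[d](S) → 5
  R → 6
  ρ[d/h](R) → 6
  π[d](ρ[d/h](R)) → 6
  (π[d](S) − π[d](ρ[d/h](R))) → 4

|E| = 4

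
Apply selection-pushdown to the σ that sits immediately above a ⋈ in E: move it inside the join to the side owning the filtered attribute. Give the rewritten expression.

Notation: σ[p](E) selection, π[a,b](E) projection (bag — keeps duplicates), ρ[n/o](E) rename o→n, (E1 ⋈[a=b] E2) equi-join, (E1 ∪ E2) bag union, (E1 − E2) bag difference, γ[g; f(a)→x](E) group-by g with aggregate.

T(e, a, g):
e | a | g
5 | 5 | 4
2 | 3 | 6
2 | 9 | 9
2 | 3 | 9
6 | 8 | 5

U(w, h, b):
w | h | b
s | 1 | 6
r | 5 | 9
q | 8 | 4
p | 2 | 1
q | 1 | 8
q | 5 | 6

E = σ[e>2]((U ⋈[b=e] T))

σ filters on e, owned by the right side.
E' = (U ⋈[b=e] σ[e>2](T))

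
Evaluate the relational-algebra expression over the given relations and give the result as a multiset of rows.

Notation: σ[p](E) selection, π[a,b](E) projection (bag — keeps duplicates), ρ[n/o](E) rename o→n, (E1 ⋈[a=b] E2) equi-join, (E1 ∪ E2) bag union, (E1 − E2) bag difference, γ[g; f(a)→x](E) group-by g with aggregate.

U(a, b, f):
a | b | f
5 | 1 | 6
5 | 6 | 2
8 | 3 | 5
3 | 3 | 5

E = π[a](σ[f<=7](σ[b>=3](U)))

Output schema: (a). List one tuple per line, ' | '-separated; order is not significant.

Stepwise |·|:
  U → 4
  σ[b>=3](U) → 3
  σ[f<=7](σ[b>=3](U)) → 3
  π[a](σ[f<=7](σ[b>=3](U))) → 3

== RESULT ==
a
3
5
8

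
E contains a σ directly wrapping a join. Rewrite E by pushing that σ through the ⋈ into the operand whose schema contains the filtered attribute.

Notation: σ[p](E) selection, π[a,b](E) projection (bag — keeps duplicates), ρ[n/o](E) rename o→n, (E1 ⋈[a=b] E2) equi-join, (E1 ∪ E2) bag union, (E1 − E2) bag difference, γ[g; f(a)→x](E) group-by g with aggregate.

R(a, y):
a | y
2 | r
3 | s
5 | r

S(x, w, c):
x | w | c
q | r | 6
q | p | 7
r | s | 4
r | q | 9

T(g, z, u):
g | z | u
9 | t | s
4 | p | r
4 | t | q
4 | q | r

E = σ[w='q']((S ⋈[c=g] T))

σ filters on w, owned by the left side.
E' = (σ[w='q'](S) ⋈[c=g] T)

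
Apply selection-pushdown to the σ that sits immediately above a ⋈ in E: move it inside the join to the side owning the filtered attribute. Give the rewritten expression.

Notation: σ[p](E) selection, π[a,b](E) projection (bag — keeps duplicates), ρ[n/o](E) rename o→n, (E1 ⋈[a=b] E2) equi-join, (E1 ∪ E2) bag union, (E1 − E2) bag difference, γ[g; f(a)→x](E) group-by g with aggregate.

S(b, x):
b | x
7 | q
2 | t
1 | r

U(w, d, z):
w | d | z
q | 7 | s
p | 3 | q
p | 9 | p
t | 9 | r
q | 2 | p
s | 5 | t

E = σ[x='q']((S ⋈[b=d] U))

σ filters on x, owned by the left side.
E' = (σ[x='q'](S) ⋈[b=d] U)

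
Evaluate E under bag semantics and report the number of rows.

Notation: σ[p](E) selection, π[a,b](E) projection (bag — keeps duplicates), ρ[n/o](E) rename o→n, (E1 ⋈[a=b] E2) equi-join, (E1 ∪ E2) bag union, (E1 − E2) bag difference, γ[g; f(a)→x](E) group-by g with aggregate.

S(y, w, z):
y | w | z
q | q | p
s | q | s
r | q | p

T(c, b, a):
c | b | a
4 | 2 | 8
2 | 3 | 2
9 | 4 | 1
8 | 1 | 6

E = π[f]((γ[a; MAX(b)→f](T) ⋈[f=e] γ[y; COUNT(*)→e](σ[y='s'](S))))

Row counts bottom-up:
  T → 4
  γ[a; MAX(b)→f](T) → 4
  S → 3
  σ[y='s'](S) → 1
  γ[y; COUNT(*)→e](σ[y='s'](S)) → 1
  (γ[a; MAX(b)→f](T) ⋈[f=e] γ[y; COUNT(*)→e](σ[y='s'](S))) → 1
  π[f]((γ[a; MAX(b)→f](T) ⋈[f=e] γ[y; COUNT(*)→e](σ[y='s'](S)))) → 1

|E| = 1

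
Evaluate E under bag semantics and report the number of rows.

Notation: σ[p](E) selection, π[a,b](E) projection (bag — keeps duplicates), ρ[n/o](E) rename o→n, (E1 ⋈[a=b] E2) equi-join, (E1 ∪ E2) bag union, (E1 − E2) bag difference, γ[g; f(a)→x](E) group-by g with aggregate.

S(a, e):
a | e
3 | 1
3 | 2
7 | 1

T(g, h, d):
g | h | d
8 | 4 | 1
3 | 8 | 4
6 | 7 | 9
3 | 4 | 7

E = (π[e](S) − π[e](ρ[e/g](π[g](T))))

Row counts bottom-up:
  S → 3
  π[e](S) → 3
  T → 4
  π[g](T) → 4
  ρ[e/g](π[g](T)) → 4
  π[e](ρ[e/g](π[g](T))) → 4
  (π[e](S) − π[e](ρ[e/g](π[g](T)))) → 3

|E| = 3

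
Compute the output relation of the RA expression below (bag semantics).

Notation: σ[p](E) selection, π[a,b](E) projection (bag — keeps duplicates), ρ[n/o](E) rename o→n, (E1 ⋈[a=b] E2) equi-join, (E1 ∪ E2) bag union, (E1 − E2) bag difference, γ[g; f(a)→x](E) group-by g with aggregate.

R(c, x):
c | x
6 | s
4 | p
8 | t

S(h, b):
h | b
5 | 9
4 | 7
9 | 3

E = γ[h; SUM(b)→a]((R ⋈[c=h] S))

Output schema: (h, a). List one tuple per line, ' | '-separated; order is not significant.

Stepwise |·|:
  R → 3
  S → 3
  (R ⋈[c=h] S) → 1
  γ[h; SUM(b)→a]((R ⋈[c=h] S)) → 1

== RESULT ==
h | a
4 | 7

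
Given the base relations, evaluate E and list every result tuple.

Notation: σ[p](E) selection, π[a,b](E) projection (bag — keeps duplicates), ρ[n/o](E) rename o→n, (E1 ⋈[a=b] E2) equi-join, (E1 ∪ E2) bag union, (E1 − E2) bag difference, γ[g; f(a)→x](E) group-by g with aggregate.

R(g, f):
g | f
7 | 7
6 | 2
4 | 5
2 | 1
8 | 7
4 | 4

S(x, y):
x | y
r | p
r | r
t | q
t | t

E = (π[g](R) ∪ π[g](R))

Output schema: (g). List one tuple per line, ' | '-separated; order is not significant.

Row counts bottom-up:
  R → 6
  π[g](R) → 6
  R → 6
  π[g](R) → 6
  (π[g](R) ∪ π[g](R)) → 12

== RESULT ==
g
2
2
4
4
4
4
6
6
7
7
8
8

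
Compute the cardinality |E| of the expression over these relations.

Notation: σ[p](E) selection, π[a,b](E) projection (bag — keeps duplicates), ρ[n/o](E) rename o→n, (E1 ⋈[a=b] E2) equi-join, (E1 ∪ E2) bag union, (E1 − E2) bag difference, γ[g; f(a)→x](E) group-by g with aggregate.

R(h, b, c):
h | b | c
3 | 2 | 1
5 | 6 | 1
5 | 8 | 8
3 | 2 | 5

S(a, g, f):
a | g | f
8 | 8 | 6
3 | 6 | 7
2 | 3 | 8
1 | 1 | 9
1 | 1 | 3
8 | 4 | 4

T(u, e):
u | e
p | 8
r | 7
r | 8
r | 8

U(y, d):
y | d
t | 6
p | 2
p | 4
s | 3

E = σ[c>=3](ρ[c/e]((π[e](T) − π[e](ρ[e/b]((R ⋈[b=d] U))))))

Stepwise |·|:
  T → 4
  π[e](T) → 4
  R → 4
  U → 4
  (R ⋈[b=d] U) → 3
  ρ[e/b]((R ⋈[b=d] U)) → 3
  π[e](ρ[e/b]((R ⋈[b=d] U))) → 3
  (π[e](T) − π[e](ρ[e/b]((R ⋈[b=d] U)))) → 4
  ρ[c/e]((π[e](T) − π[e](ρ[e/b]((R ⋈[b=d] U))))) → 4
  σ[c>=3](ρ[c/e]((π[e](T) − π[e](ρ[e/b]((R ⋈[b=d] U)))))) → 4

|E| = 4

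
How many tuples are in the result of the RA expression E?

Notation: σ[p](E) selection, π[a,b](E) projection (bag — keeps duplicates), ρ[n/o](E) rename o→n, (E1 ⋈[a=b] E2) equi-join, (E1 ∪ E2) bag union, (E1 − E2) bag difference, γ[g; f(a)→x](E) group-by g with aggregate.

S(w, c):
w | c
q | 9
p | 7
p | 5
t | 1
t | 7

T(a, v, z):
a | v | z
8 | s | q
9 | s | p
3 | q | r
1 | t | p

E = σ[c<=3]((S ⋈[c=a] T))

Stepwise |·|:
  S → 5
  T → 4
  (S ⋈[c=a] T) → 2
  σ[c<=3]((S ⋈[c=a] T)) → 1

|E| = 1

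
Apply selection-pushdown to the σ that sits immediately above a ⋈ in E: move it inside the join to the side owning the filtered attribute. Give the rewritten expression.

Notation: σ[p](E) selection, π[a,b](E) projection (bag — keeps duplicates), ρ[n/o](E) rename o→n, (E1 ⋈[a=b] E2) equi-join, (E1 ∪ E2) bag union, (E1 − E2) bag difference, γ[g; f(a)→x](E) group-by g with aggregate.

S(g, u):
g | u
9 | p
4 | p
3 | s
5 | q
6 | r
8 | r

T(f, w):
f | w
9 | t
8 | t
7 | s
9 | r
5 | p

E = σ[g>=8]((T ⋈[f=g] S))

σ filters on g, owned by the right side.
E' = (T ⋈[f=g] σ[g>=8](S))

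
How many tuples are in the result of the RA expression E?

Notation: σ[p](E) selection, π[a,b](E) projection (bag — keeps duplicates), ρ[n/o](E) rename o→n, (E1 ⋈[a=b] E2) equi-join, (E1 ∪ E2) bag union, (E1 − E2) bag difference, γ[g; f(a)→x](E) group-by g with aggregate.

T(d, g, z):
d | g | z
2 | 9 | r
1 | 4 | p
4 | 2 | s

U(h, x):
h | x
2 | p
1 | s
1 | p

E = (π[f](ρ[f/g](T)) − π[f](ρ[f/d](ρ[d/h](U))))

Stepwise |·|:
  T → 3
  ρ[f/g](T) → 3
  π[f](ρ[f/g](T)) → 3
  U → 3
  ρ[d/h](U) → 3
  ρ[f/d](ρ[d/h](U)) → 3
  π[f](ρ[f/d](ρ[d/h](U))) → 3
  (π[f](ρ[f/g](T)) − π[f](ρ[f/d](ρ[d/h](U)))) → 2

|E| = 2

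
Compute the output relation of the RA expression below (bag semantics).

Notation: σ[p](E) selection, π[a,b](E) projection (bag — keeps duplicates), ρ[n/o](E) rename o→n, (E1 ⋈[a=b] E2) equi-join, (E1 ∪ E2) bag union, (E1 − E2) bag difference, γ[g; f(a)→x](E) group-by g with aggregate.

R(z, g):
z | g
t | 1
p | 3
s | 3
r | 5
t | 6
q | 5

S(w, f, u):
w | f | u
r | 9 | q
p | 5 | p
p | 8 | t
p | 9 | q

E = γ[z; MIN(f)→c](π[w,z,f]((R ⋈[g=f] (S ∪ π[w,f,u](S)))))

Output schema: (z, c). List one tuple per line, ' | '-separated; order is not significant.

Subexpression sizes:
  R → 6
  S → 4
  S → 4
  π[w,f,u](S) → 4
  (S ∪ π[w,f,u](S)) → 8
  (R ⋈[g=f] (S ∪ π[w,f,u](S))) → 4
  π[w,z,f]((R ⋈[g=f] (S ∪ π[w,f,u](S)))) → 4
  γ[z; MIN(f)→c](π[w,z,f]((R ⋈[g=f] (S ∪ π[w,f,u](S))))) → 2

== RESULT ==
z | c
q | 5
r | 5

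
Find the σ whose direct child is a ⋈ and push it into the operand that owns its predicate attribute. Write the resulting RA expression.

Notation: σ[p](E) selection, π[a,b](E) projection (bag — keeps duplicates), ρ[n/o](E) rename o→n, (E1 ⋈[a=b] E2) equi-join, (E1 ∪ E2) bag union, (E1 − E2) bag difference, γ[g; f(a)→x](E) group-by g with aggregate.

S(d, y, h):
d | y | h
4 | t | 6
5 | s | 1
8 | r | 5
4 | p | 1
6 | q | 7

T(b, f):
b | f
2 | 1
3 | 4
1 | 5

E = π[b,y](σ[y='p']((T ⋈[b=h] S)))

σ filters on y, owned by the right side.
E' = π[b,y]((T ⋈[b=h] σ[y='p'](S)))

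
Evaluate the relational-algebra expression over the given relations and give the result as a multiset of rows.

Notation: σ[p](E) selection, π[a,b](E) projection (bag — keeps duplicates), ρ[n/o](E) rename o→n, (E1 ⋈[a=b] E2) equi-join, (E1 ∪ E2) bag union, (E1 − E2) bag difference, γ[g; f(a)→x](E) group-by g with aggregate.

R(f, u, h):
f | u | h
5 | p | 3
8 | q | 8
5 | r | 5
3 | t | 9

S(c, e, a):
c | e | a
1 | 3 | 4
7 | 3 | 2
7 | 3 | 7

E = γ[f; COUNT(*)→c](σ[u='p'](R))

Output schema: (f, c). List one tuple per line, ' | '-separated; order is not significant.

Per-node cardinality:
  R → 4
  σ[u='p'](R) → 1
  γ[f; COUNT(*)→c](σ[u='p'](R)) → 1

== RESULT ==
f | c
5 | 1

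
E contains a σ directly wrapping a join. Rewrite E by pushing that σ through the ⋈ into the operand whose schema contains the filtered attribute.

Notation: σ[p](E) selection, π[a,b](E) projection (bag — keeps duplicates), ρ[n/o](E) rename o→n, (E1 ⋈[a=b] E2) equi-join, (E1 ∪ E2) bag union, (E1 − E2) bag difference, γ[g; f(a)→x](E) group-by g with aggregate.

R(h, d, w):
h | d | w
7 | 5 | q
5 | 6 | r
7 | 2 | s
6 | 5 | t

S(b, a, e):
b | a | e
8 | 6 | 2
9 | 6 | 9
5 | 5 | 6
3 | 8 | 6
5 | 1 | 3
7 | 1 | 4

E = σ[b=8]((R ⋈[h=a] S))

σ filters on b, owned by the right side.
E' = (R ⋈[h=a] σ[b=8](S))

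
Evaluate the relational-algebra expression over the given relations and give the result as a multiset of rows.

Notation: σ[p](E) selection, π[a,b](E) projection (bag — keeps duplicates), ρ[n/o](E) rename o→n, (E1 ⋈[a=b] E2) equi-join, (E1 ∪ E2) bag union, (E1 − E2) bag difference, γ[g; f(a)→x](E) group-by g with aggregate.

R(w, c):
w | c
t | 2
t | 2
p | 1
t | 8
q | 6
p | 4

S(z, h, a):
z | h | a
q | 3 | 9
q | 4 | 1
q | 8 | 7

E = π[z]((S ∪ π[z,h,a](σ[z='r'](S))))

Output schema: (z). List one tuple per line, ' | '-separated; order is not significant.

Per-node cardinality:
  S → 3
  S → 3
  σ[z='r'](S) → 0
  π[z,h,a](σ[z='r'](S)) → 0
  (S ∪ π[z,h,a](σ[z='r'](S))) → 3
  π[z]((S ∪ π[z,h,a](σ[z='r'](S)))) → 3

== RESULT ==
z
q
q
q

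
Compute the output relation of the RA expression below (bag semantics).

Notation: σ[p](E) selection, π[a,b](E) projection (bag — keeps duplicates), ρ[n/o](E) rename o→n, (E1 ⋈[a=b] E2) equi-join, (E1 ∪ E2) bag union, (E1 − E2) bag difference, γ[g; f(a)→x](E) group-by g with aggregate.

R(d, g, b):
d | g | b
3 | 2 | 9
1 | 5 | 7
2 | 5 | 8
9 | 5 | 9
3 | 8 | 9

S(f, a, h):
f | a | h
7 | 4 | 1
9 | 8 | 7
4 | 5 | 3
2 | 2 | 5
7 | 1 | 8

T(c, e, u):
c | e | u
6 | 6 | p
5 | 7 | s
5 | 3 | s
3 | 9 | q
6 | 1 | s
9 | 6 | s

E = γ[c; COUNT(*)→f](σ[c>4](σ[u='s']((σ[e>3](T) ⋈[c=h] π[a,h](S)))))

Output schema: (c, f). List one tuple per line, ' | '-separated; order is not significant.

Stepwise |·|:
  T → 6
  σ[e>3](T) → 4
  S → 5
  π[a,h](S) → 5
  (σ[e>3](T) ⋈[c=h] π[a,h](S)) → 2
  σ[u='s']((σ[e>3](T) ⋈[c=h] π[a,h](S))) → 1
  σ[c>4](σ[u='s']((σ[e>3](T) ⋈[c=h] π[a,h](S)))) → 1
  γ[c; COUNT(*)→f](σ[c>4](σ[u='s']((σ[e>3](T) ⋈[c=h] π[a,h](S))))) → 1

== RESULT ==
c | f
5 | 1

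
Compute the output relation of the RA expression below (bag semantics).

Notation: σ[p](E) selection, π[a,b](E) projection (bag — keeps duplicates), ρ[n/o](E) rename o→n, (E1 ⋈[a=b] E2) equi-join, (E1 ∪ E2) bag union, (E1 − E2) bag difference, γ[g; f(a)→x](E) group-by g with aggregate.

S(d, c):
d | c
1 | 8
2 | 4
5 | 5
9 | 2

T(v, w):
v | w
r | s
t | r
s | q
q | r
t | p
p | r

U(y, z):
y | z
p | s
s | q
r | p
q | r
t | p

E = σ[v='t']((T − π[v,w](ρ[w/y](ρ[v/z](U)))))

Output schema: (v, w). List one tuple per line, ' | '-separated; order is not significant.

Row counts bottom-up:
  T → 6
  U → 5
  ρ[v/z](U) → 5
  ρ[w/y](ρ[v/z](U)) → 5
  π[v,w](ρ[w/y](ρ[v/z](U))) → 5
  (T − π[v,w](ρ[w/y](ρ[v/z](U)))) → 5
  σ[v='t']((T − π[v,w](ρ[w/y](ρ[v/z](U))))) → 2

== RESULT ==
v | w
t | p
t | r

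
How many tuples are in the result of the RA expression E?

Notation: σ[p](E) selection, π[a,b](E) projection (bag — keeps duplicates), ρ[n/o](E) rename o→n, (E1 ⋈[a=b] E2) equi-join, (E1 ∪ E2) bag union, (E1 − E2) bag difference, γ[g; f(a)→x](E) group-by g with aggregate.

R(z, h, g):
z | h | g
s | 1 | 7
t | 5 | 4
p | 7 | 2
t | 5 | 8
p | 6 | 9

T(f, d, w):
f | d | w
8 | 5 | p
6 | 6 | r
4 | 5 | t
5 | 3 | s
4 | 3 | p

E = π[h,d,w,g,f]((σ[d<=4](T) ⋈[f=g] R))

Per-node cardinality:
  T → 5
  σ[d<=4](T) → 2
  R → 5
  (σ[d<=4](T) ⋈[f=g] R) → 1
  π[h,d,w,g,f]((σ[d<=4](T) ⋈[f=g] R)) → 1

|E| = 1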